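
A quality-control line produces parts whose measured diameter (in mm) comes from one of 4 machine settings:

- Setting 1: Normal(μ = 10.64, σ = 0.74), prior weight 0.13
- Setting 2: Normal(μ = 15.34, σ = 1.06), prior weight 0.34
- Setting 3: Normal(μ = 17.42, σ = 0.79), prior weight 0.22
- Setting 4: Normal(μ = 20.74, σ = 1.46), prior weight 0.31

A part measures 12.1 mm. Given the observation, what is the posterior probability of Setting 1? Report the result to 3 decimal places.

The responsibility of component k is π_k f_k(x) divided by Σ_j π_j f_j(x).
Component likelihoods at x = 12.1 mm:
  p_1 = (1/(0.74·√(2π)))·exp(−(12.1−10.64)²/(2·0.74²)) = 0.539111·exp(-1.94631) = 0.076985
  p_2 = (1/(1.06·√(2π)))·exp(−(12.1−15.34)²/(2·1.06²)) = 0.376361·exp(-4.67141) = 0.00352237
  p_3 = (1/(0.79·√(2π)))·exp(−(12.1−17.42)²/(2·0.79²)) = 0.504990·exp(-22.67457) = 7.17533e-11
  p_4 = (1/(1.46·√(2π)))·exp(−(12.1−20.74)²/(2·1.46²)) = 0.273248·exp(-17.51023) = 6.79145e-09
Prior × likelihood for each component:
  π_1·p_1 = 0.13 × 0.076985 = 0.0100081
  π_2·p_2 = 0.34 × 0.00352237 = 0.00119761
  π_3·p_3 = 0.22 × 7.17533e-11 = 1.57857e-11
  π_4·p_4 = 0.31 × 6.79145e-09 = 2.10535e-09
Evidence: 0.0100081 + 0.00119761 + 1.57857e-11 + 2.10535e-09 = 0.0112057
So the posterior for Setting 1 is 0.0100081 / 0.0112057 ≈ 0.893.

0.893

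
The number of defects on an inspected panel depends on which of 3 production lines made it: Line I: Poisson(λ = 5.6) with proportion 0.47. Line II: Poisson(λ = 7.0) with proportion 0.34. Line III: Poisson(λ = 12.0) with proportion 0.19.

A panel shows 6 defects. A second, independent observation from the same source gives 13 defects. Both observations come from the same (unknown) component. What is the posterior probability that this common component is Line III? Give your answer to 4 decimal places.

0.3488

P(component k | x) = π_k·f_k(x) / marginal(x), where marginal(x) = Σ_j π_j·f_j(x).
Since both observations come from the same component, the likelihood for component k is f_k(x₁)·f_k(x₂).
  f_I = [e^(−5.6)·5.6^6/6! = 0.158397] × [0.00316311] = 0.000501027
  f_II = [e^(−7.0)·7.0^6/6! = 0.149003] × [0.0141884] = 0.00211411
  f_III = [e^(−12.0)·12.0^6/6! = 0.0254813] × [0.10557] = 0.00269007
Weight by the priors:
  π_I·f_I = 0.47 × 0.000501027 = 0.000235483
  π_II·f_II = 0.34 × 0.00211411 = 0.000718797
  π_III·f_III = 0.19 × 0.00269007 = 0.000511113
Evidence: 0.000235483 + 0.000718797 + 0.000511113 = 0.00146539
So the posterior for Line III is 0.000511113 / 0.00146539 ≈ 0.3488.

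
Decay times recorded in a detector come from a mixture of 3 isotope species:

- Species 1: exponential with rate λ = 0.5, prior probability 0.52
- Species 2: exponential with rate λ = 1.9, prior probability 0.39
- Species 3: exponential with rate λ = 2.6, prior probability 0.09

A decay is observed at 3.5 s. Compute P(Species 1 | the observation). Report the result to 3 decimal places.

By Bayes' theorem, P(k | x) = π_k f_k(x) / Σ_j π_j f_j(x).
Component likelihoods at x = 3.5 s:
  f_1 = 0.086887
  f_2 = 0.00245864
  f_3 = 0.000290331
Prior × likelihood for each component:
  π_1·f_1 = 0.52 × 0.086887 = 0.0451812
  π_2·f_2 = 0.39 × 0.00245864 = 0.00095887
  π_3·f_3 = 0.09 × 0.000290331 = 2.61298e-05
Denominator: 0.0451812 + 0.00095887 + 2.61298e-05 = 0.0461662
So the posterior for Species 1 is 0.0451812 / 0.0461662 ≈ 0.979.

0.979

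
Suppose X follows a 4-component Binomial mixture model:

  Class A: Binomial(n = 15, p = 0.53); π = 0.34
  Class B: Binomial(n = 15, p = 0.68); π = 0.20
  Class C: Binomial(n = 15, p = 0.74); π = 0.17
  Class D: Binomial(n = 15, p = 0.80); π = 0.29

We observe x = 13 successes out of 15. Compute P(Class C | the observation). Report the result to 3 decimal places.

0.224

P(component k | x) = π_k·f_k(x) / marginal(x), where marginal(x) = Σ_j π_j·f_j(x).
Component likelihoods at x = 13 successes out of 15:
  p_A = C(15,13)·0.53^13·0.47^2 = 105·0.000260367·0.2209 = 0.00603909
  p_B = C(15,13)·0.68^13·0.32^2 = 105·0.00664685·0.1024 = 0.0714669
  p_C = C(15,13)·0.74^13·0.26^2 = 105·0.0199532·0.0676 = 0.141628
  p_D = C(15,13)·0.80^13·0.20^2 = 105·0.0549756·0.04 = 0.230897
Weight by the priors:
  π_A·p_A = 0.34 × 0.00603909 = 0.00205329
  π_B·p_B = 0.20 × 0.0714669 = 0.0142934
  π_C·p_C = 0.17 × 0.141628 = 0.0240767
  π_D·p_D = 0.29 × 0.230897 = 0.0669603
Marginal: 0.00205329 + 0.0142934 + 0.0240767 + 0.0669603 = 0.107384
P(Class C | 13 successes out of 15) ≈ 0.224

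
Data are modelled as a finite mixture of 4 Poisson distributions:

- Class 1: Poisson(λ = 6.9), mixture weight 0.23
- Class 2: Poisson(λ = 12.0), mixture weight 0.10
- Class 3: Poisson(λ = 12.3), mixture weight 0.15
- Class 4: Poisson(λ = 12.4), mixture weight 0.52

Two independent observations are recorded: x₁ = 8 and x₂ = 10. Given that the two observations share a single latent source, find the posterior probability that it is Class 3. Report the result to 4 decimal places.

By Bayes' theorem, P(k | x) = w_k f_k(x) / Σ_j w_j f_j(x).
Since both observations come from the same component, the likelihood for component k is f_k(x₁)·f_k(x₂).
  f_1 = [0.128422] × [0.0679354] = 0.00872441
  f_2 = [0.0655233] × [0.104837] = 0.00686928
  f_3 = [0.0591423] × [0.0994182] = 0.00587982
  f_4 = [0.0570954] × [0.0975444] = 0.00556934
Prior × likelihood for each component:
  w_1·f_1 = 0.23 × 0.00872441 = 0.00200662
  w_2·f_2 = 0.10 × 0.00686928 = 0.000686928
  w_3·f_3 = 0.15 × 0.00587982 = 0.000881973
  w_4·f_4 = 0.52 × 0.00556934 = 0.00289606
Evidence: 0.00200662 + 0.000686928 + 0.000881973 + 0.00289606 = 0.00647157
P(Class 3 | x₁, x₂) ≈ 0.1363

0.1363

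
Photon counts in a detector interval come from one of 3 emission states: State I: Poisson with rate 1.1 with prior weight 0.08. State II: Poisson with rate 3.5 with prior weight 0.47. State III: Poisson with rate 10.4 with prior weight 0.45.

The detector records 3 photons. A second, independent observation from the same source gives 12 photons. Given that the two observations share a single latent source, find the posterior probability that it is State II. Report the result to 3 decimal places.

0.076

P(component k | x) = w_k·f_k(x) / marginal(x), where marginal(x) = Σ_j w_j·f_j(x).
Since both observations come from the same component, the likelihood for component k is f_k(x₁)·f_k(x₂).
  f_I = [0.0738419] × [2.18098e-09] = 1.61048e-10
  f_II = [0.215785] × [0.000213034] = 4.59696e-05
  f_III = [0.0057054] × [0.101719] = 0.000580346
Prior × likelihood for each component:
  w_I·f_I = 0.08 × 1.61048e-10 = 1.28838e-11
  w_II·f_II = 0.47 × 4.59696e-05 = 2.16057e-05
  w_III·f_III = 0.45 × 0.000580346 = 0.000261155
Sum: 1.28838e-11 + 2.16057e-05 + 0.000261155 = 0.000282761
So the posterior for State II is 2.16057e-05 / 0.000282761 ≈ 0.076.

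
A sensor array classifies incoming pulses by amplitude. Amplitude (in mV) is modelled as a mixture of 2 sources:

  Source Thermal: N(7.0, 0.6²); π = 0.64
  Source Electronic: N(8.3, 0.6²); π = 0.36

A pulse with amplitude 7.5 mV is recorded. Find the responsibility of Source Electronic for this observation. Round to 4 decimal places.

0.2466

The responsibility of component k is π_k f_k(x) divided by Σ_j π_j f_j(x).
Component likelihoods at x = 7.5 mV:
  f_Thermal = 0.469853
  f_Electronic = 0.27335
Weight by the priors:
  π_Thermal·f_Thermal = 0.64 × 0.469853 = 0.300706
  π_Electronic·f_Electronic = 0.36 × 0.27335 = 0.098406
Sum: 0.300706 + 0.098406 = 0.399112
P(Source Electronic | x) ≈ 0.2466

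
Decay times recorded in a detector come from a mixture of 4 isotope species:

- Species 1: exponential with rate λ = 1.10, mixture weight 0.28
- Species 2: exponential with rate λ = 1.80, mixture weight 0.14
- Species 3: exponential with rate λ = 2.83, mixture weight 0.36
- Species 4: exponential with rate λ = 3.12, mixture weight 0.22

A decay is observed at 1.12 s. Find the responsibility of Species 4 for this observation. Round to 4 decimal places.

0.1114

P(component k | x) = π_k·f_k(x) / marginal(x), where marginal(x) = Σ_j π_j·f_j(x).
Evaluate each component's likelihood at the observed value:
  p_1 = 1.10·e^(−1.10·1.12) = 1.10·e^(−1.2320) = 0.320879
  p_2 = 1.80·e^(−1.80·1.12) = 1.80·e^(−2.0160) = 0.239737
  p_3 = 2.83·e^(−2.83·1.12) = 2.83·e^(−3.1696) = 0.118918
  p_4 = 3.12·e^(−3.12·1.12) = 3.12·e^(−3.4944) = 0.0947449
Prior × likelihood for each component:
  π_1·p_1 = 0.28 × 0.320879 = 0.0898462
  π_2·p_2 = 0.14 × 0.239737 = 0.0335632
  π_3·p_3 = 0.36 × 0.118918 = 0.0428104
  π_4·p_4 = 0.22 × 0.0947449 = 0.0208439
Sum: 0.0898462 + 0.0335632 + 0.0428104 + 0.0208439 = 0.187064
So the posterior for Species 4 is 0.0208439 / 0.187064 ≈ 0.1114.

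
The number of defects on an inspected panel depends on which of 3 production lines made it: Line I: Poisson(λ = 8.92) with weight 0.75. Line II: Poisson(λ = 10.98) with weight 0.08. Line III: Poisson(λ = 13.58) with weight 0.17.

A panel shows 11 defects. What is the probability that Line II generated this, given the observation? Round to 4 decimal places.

Posterior ∝ prior × likelihood, so P(k | x) ∝ π_k f_k(x); normalise over all components.
Evaluate each component's likelihood at the observed value:
  f_I = e^(−8.92)·8.92^11/11! = 0.0952688
  f_II = e^(−10.98)·10.98^11/11! = 0.119376
  f_III = e^(−13.58)·13.58^11/11! = 0.0918381
Weight by the priors:
  π_I·f_I = 0.75 × 0.0952688 = 0.0714516
  π_II·f_II = 0.08 × 0.119376 = 0.00955007
  π_III·f_III = 0.17 × 0.0918381 = 0.0156125
Denominator: 0.0714516 + 0.00955007 + 0.0156125 = 0.0966142
So the posterior for Line II is 0.00955007 / 0.0966142 ≈ 0.0988.

0.0988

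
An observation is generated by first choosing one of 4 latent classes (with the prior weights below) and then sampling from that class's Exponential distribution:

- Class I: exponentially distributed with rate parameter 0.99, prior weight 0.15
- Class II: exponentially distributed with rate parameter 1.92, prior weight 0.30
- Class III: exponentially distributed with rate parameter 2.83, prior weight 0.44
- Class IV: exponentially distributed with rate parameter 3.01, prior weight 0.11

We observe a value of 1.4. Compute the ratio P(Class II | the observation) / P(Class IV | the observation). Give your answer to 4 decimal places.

Posterior odds = (P(Z=i) f_i(x)) / (P(Z=j) f_j(x)); the normalising sum cancels.
Component likelihoods at x = 1.4:
  L_I = 0.99·e^(−0.99·1.4) = 0.99·e^(−1.3860) = 0.247573
  L_II = 1.92·e^(−1.92·1.4) = 1.92·e^(−2.6880) = 0.130592
  L_III = 2.83·e^(−2.83·1.4) = 2.83·e^(−3.9620) = 0.0538408
  L_IV = 3.01·e^(−3.01·1.4) = 3.01·e^(−4.2140) = 0.0445092
Posterior odds = (P(Z=II)·L_II) / (P(Z=IV)·L_IV) = (0.30·0.130592) / (0.11·0.0445092) = 0.0391777 / 0.00489601 ≈ 8.0020

8.0020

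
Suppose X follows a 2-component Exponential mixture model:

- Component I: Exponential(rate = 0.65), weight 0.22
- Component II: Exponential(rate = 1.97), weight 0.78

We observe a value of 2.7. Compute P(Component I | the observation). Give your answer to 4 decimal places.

0.7667

By Bayes' theorem, P(k | x) = w_k f_k(x) / Σ_j w_j f_j(x).
Evaluate each component's likelihood at the observed value:
  L_I = 0.65·e^(−0.65·2.7) = 0.65·e^(−1.7550) = 0.11239
  L_II = 1.97·e^(−1.97·2.7) = 1.97·e^(−5.3190) = 0.00964837
Prior × likelihood for each component:
  w_I·L_I = 0.22 × 0.11239 = 0.0247257
  w_II·L_II = 0.78 × 0.00964837 = 0.00752573
Sum: 0.0247257 + 0.00752573 = 0.0322515
P(Component I | x) ≈ 0.7667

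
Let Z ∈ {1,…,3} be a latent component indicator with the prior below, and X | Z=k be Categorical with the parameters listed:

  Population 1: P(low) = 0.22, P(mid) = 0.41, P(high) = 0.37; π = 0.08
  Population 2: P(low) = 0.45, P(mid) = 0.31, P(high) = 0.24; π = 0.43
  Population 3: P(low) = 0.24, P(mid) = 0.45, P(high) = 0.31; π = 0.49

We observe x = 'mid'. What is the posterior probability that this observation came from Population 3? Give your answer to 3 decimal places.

The responsibility of component k is w_k f_k(x) divided by Σ_j w_j f_j(x).
Component likelihoods at x = 'mid':
  f_1 = P(mid | comp) = 0.41
  f_2 = P(mid | comp) = 0.31
  f_3 = P(mid | comp) = 0.45
Multiply by the mixture weights:
  w_1·f_1 = 0.08 × 0.41 = 0.0328
  w_2·f_2 = 0.43 × 0.31 = 0.1333
  w_3·f_3 = 0.49 × 0.45 = 0.2205
Denominator: 0.0328 + 0.1333 + 0.2205 = 0.3866
So the posterior for Population 3 is 0.2205 / 0.3866 ≈ 0.570.

0.570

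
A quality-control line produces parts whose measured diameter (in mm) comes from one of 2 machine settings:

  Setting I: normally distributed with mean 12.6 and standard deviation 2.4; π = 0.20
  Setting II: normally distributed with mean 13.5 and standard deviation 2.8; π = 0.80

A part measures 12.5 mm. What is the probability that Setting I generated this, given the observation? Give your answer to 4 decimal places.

0.2370

By Bayes' theorem, P(k | x) = π_k f_k(x) / Σ_j π_j f_j(x).
Normal densities:
  L_I = 0.166082
  L_II = 0.133676
Multiply by the mixture weights:
  π_I·L_I = 0.20 × 0.166082 = 0.0332163
  π_II·L_II = 0.80 × 0.133676 = 0.106941
Evidence: 0.0332163 + 0.106941 = 0.140157
P(Setting I | 12.5 mm) ≈ 0.2370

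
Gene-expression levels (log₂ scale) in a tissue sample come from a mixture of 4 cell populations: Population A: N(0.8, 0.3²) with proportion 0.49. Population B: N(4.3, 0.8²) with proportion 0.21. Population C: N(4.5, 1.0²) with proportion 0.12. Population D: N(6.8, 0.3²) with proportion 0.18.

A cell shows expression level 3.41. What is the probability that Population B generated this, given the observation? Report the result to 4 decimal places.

0.6809

P(component k | x) = P(Z=k)·f_k(x) / marginal(x), where marginal(x) = Σ_j P(Z=j)·f_j(x).
Evaluate each component's likelihood at the observed value:
  f_A = 4.87432e-17
  f_B = 0.268576
  f_C = 0.220251
  f_D = 2.49033e-28
Prior × likelihood for each component:
  P(Z=A)·f_A = 0.49 × 4.87432e-17 = 2.38842e-17
  P(Z=B)·f_B = 0.21 × 0.268576 = 0.0564009
  P(Z=C)·f_C = 0.12 × 0.220251 = 0.0264301
  P(Z=D)·f_D = 0.18 × 2.49033e-28 = 4.4826e-29
Evidence: 2.38842e-17 + 0.0564009 + 0.0264301 + 4.4826e-29 = 0.082831
So the posterior for Population B is 0.0564009 / 0.082831 ≈ 0.6809.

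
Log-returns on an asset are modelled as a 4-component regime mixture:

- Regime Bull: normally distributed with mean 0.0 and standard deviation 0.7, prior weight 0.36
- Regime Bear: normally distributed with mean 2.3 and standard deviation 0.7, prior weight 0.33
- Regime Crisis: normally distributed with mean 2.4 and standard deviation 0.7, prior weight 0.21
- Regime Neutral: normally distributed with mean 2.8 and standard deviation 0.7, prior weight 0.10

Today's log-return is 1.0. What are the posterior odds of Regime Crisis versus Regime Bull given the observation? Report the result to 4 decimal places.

0.2190

Posterior odds = (π_i f_i(x)) / (π_j f_j(x)); the normalising sum cancels.
Normal densities:
  L_Bull = (1/(0.7·√(2π)))·exp(−(1.0−0.0)²/(2·0.7²)) = 0.569918·exp(-1.02041) = 0.205426
  L_Bear = (1/(0.7·√(2π)))·exp(−(1.0−2.3)²/(2·0.7²)) = 0.569918·exp(-1.72449) = 0.101596
  L_Crisis = (1/(0.7·√(2π)))·exp(−(1.0−2.4)²/(2·0.7²)) = 0.569918·exp(-2.00000) = 0.07713
  L_Neutral = (1/(0.7·√(2π)))·exp(−(1.0−2.8)²/(2·0.7²)) = 0.569918·exp(-3.30612) = 0.0208921
Posterior odds = (π_Crisis·L_Crisis) / (π_Bull·L_Bull) = (0.21·0.07713) / (0.36·0.205426) = 0.0161973 / 0.0739532 ≈ 0.2190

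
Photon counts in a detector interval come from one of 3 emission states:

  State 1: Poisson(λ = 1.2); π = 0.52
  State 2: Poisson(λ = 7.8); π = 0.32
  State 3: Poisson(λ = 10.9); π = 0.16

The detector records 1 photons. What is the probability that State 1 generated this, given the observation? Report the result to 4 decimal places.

The responsibility of component k is π_k f_k(x) divided by Σ_j π_j f_j(x).
Component likelihoods at x = 1 photons:
  L_1 = e^(−1.2)·1.2^1/1! = 0.361433
  L_2 = e^(−7.8)·7.8^1/1! = 0.00319593
  L_3 = e^(−10.9)·10.9^1/1! = 0.000201195
Unnormalised posteriors:
  π_1·L_1 = 0.52 × 0.361433 = 0.187945
  π_2·L_2 = 0.32 × 0.00319593 = 0.0010227
  π_3·L_3 = 0.16 × 0.000201195 = 3.21912e-05
Sum: 0.187945 + 0.0010227 + 3.21912e-05 = 0.189
Responsibility of State 1: 0.187945 / 0.189 ≈ 0.9944

0.9944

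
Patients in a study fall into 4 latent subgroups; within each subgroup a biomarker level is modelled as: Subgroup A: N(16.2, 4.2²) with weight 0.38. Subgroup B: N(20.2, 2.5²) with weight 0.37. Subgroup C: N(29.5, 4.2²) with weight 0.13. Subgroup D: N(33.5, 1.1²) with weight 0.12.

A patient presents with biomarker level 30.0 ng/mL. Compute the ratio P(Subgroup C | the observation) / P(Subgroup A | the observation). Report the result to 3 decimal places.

The posterior odds equal the prior odds times the likelihood ratio: (π_i/π_j)·(f_i(x)/f_j(x)).
Evaluate each component's likelihood at the observed value:
  p_A = (1/(4.2·√(2π)))·exp(−(30.0−16.2)²/(2·4.2²)) = 0.094986·exp(-5.39796) = 0.00042989
  p_B = (1/(2.5·√(2π)))·exp(−(30.0−20.2)²/(2·2.5²)) = 0.159577·exp(-7.68320) = 7.3485e-05
  p_C = (1/(4.2·√(2π)))·exp(−(30.0−29.5)²/(2·4.2²)) = 0.094986·exp(-0.00709) = 0.0943155
  p_D = (1/(1.1·√(2π)))·exp(−(30.0−33.5)²/(2·1.1²)) = 0.362675·exp(-5.06198) = 0.00229681
Posterior odds = (π_C·p_C) / (π_A·p_A) = (0.13·0.0943155) / (0.38·0.00042989) = 0.012261 / 0.000163358 ≈ 75.056

75.056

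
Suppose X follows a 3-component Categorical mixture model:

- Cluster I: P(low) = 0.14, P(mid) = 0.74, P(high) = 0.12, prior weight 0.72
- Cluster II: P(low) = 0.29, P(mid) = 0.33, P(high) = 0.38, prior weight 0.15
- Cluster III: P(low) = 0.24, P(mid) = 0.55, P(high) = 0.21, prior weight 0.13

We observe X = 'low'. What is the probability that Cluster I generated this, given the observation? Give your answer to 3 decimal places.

0.574

Apply Bayes' rule: the posterior for each component is proportional to its prior times its likelihood at x.
Evaluate each component's likelihood at the observed value:
  L_I = 0.14
  L_II = 0.29
  L_III = 0.24
Unnormalised posteriors:
  π_I·L_I = 0.72 × 0.14 = 0.1008
  π_II·L_II = 0.15 × 0.29 = 0.0435
  π_III·L_III = 0.13 × 0.24 = 0.0312
Marginal: 0.1008 + 0.0435 + 0.0312 = 0.1755
Responsibility of Cluster I: 0.1008 / 0.1755 ≈ 0.574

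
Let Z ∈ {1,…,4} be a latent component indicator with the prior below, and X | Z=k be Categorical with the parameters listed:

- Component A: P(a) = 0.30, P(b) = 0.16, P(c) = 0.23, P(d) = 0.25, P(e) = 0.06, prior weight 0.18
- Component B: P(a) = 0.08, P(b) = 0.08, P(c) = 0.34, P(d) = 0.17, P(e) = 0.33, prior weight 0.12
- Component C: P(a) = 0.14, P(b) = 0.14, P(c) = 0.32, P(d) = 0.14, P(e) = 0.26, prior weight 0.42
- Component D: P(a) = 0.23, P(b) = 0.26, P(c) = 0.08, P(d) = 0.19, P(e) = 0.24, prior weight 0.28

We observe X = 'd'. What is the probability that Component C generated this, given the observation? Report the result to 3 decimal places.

0.331

Posterior ∝ prior × likelihood, so P(k | x) ∝ w_k f_k(x); normalise over all components.
Evaluate each component's likelihood at the observed value:
  p_A = P(d | comp) = 0.25
  p_B = P(d | comp) = 0.17
  p_C = P(d | comp) = 0.14
  p_D = P(d | comp) = 0.19
Weight by the priors:
  w_A·p_A = 0.18 × 0.25 = 0.045
  w_B·p_B = 0.12 × 0.17 = 0.0204
  w_C·p_C = 0.42 × 0.14 = 0.0588
  w_D·p_D = 0.28 × 0.19 = 0.0532
Denominator: 0.045 + 0.0204 + 0.0588 + 0.0532 = 0.1774
Responsibility of Component C: 0.0588 / 0.1774 ≈ 0.331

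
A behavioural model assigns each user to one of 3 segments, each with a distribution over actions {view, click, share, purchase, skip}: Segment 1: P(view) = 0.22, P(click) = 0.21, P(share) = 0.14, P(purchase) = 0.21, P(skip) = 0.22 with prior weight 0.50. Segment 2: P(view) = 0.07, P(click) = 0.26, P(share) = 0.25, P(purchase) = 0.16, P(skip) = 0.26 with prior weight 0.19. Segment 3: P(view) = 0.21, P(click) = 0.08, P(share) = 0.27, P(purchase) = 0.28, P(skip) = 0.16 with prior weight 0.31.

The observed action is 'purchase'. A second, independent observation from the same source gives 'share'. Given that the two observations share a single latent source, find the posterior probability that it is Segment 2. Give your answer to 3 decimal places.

The responsibility of component k is P(Z=k) f_k(x) divided by Σ_j P(Z=j) f_j(x).
Since both observations come from the same component, the likelihood for component k is f_k(x₁)·f_k(x₂).
  p_1 = [0.21] × [0.14] = 0.0294
  p_2 = [0.16] × [0.25] = 0.04
  p_3 = [0.28] × [0.27] = 0.0756
Weight by the priors:
  P(Z=1)·p_1 = 0.50 × 0.0294 = 0.0147
  P(Z=2)·p_2 = 0.19 × 0.04 = 0.0076
  P(Z=3)·p_3 = 0.31 × 0.0756 = 0.023436
Marginal: 0.0147 + 0.0076 + 0.023436 = 0.045736
P(Segment 2 | x) ≈ 0.166

0.166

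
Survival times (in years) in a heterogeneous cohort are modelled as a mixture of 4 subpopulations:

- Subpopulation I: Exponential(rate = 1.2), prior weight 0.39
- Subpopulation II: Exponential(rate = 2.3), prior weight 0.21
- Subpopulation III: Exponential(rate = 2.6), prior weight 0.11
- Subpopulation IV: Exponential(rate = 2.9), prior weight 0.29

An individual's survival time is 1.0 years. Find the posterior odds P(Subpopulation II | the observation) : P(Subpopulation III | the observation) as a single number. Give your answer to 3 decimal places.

Posterior odds = (π_i f_i(x)) / (π_j f_j(x)); the normalising sum cancels.
Component likelihoods at x = 1.0 years:
  f_I = 0.361433
  f_II = 0.230595
  f_III = 0.193111
  f_IV = 0.159567
Odds = (0.21/0.11) × (0.230595/0.193111) = 1.90909 × 1.19411 ≈ 2.280

2.280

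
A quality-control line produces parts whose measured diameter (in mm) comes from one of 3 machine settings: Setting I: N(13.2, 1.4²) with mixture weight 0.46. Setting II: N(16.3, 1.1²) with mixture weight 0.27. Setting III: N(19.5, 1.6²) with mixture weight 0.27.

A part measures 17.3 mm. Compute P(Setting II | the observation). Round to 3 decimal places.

0.699

P(component k | x) = π_k·f_k(x) / marginal(x), where marginal(x) = Σ_j π_j·f_j(x).
Component likelihoods at x = 17.3 mm:
  p_I = 0.00391212
  p_II = 0.239915
  p_III = 0.0968827
Prior × likelihood for each component:
  π_I·p_I = 0.46 × 0.00391212 = 0.00179957
  π_II·p_II = 0.27 × 0.239915 = 0.064777
  π_III·p_III = 0.27 × 0.0968827 = 0.0261583
Normaliser: 0.00179957 + 0.064777 + 0.0261583 = 0.0927349
P(Setting II | x) ≈ 0.699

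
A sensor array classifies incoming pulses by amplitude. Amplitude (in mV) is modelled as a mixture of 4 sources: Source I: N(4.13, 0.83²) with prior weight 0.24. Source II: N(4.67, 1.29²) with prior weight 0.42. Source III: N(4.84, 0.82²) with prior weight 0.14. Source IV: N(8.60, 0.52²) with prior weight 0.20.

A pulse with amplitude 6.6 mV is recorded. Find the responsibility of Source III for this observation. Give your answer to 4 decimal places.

0.1343

The responsibility of component k is P(Z=k) f_k(x) divided by Σ_j P(Z=j) f_j(x).
Evaluate each component's likelihood at the observed value:
  p_I = (1/(0.83·√(2π)))·exp(−(6.6−4.13)²/(2·0.83²)) = 0.480653·exp(-4.42800) = 0.0057382
  p_II = (1/(1.29·√(2π)))·exp(−(6.6−4.67)²/(2·1.29²)) = 0.309258·exp(-1.11919) = 0.100986
  p_III = (1/(0.82·√(2π)))·exp(−(6.6−4.84)²/(2·0.82²)) = 0.486515·exp(-2.30339) = 0.0486123
  p_IV = (1/(0.52·√(2π)))·exp(−(6.6−8.60)²/(2·0.52²)) = 0.767197·exp(-7.39645) = 0.000470619
Weight by the priors:
  P(Z=I)·p_I = 0.24 × 0.0057382 = 0.00137717
  P(Z=II)·p_II = 0.42 × 0.100986 = 0.0424141
  P(Z=III)·p_III = 0.14 × 0.0486123 = 0.00680572
  P(Z=IV)·p_IV = 0.20 × 0.000470619 = 9.41238e-05
Evidence: 0.00137717 + 0.0424141 + 0.00680572 + 9.41238e-05 = 0.0506911
So the posterior for Source III is 0.00680572 / 0.0506911 ≈ 0.1343.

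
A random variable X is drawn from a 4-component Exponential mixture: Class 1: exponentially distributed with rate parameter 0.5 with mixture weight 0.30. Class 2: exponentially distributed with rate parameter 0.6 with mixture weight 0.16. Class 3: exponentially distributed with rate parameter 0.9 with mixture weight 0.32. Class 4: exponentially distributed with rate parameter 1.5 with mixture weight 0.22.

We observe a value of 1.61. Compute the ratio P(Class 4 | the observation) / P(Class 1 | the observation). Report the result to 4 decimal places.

The posterior odds equal the prior odds times the likelihood ratio: (P(Z=i)/P(Z=j))·(f_i(x)/f_j(x)).
Exponential densities:
  L_1 = 0.223544
  L_2 = 0.228361
  L_3 = 0.211324
  L_4 = 0.134051
Odds = (0.22/0.30) × (0.134051/0.223544) = 0.733333 × 0.599663 ≈ 0.4398

0.4398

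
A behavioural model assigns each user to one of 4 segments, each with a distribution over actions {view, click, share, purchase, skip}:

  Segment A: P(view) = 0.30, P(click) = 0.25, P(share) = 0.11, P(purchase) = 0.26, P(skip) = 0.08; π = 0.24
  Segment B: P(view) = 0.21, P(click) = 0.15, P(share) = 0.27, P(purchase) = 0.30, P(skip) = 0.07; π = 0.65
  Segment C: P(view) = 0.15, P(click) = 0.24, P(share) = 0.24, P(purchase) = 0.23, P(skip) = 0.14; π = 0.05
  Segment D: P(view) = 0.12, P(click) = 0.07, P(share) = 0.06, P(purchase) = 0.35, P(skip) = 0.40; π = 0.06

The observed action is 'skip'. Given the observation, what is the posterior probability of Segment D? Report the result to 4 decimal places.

0.2508

Apply Bayes' rule: the posterior for each component is proportional to its prior times its likelihood at x.
Evaluate each component's likelihood at the observed value:
  L_A = 0.08
  L_B = 0.07
  L_C = 0.14
  L_D = 0.4
Prior × likelihood for each component:
  P(Z=A)·L_A = 0.24 × 0.08 = 0.0192
  P(Z=B)·L_B = 0.65 × 0.07 = 0.0455
  P(Z=C)·L_C = 0.05 × 0.14 = 0.007
  P(Z=D)·L_D = 0.06 × 0.4 = 0.024
Marginal: 0.0192 + 0.0455 + 0.007 + 0.024 = 0.0957
P(Segment D | 'skip') ≈ 0.2508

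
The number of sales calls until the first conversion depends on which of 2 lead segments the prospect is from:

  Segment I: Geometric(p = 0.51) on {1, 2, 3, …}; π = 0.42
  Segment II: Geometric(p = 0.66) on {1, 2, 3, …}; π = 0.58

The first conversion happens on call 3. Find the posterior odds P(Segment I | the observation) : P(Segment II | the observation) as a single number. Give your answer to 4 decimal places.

Posterior odds = (π_i f_i(x)) / (π_j f_j(x)); the normalising sum cancels.
Geometric probabilities:
  p_I = 0.51·(1−0.51)^2 = 0.51·0.2401 = 0.122451
  p_II = 0.66·(1−0.66)^2 = 0.66·0.1156 = 0.076296
Odds = (0.42/0.58) × (0.122451/0.076296) = 0.724138 × 1.60495 ≈ 1.1622

1.1622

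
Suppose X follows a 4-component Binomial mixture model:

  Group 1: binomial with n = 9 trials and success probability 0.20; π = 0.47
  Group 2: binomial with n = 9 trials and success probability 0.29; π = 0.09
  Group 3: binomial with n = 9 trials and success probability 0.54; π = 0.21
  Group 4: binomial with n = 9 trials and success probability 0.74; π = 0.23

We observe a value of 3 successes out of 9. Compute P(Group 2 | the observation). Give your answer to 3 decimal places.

0.175

Posterior ∝ prior × likelihood, so P(k | x) ∝ P(Z=k) f_k(x); normalise over all components.
Evaluate each component's likelihood at the observed value:
  L_1 = 0.176161
  L_2 = 0.262436
  L_3 = 0.125316
  L_4 = 0.0105151
Unnormalised posteriors:
  P(Z=1)·L_1 = 0.47 × 0.176161 = 0.0827956
  P(Z=2)·L_2 = 0.09 × 0.262436 = 0.0236192
  P(Z=3)·L_3 = 0.21 × 0.125316 = 0.0263164
  P(Z=4)·L_4 = 0.23 × 0.0105151 = 0.00241848
Denominator: 0.0827956 + 0.0236192 + 0.0263164 + 0.00241848 = 0.13515
P(Group 2 | 3 successes out of 9) ≈ 0.175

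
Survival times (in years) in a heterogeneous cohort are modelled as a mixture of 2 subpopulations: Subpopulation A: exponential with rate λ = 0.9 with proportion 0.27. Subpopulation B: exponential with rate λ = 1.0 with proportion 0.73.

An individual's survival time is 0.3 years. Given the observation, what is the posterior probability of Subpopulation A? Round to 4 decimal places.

Apply Bayes' rule: the posterior for each component is proportional to its prior times its likelihood at x.
Exponential densities:
  p_A = 0.9·e^(−0.9·0.3) = 0.9·e^(−0.2700) = 0.687042
  p_B = 1.0·e^(−1.0·0.3) = 1.0·e^(−0.3000) = 0.740818
Weight by the priors:
  π_A·p_A = 0.27 × 0.687042 = 0.185501
  π_B·p_B = 0.73 × 0.740818 = 0.540797
Evidence: 0.185501 + 0.540797 = 0.726299
So the posterior for Subpopulation A is 0.185501 / 0.726299 ≈ 0.2554.

0.2554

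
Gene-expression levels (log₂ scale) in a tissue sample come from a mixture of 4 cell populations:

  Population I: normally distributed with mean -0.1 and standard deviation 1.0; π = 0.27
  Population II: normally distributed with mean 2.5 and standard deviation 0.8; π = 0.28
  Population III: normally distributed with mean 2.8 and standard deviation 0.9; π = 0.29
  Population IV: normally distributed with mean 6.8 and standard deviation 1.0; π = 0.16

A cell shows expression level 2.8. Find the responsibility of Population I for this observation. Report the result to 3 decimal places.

0.006

Apply Bayes' rule: the posterior for each component is proportional to its prior times its likelihood at x.
Normal densities:
  p_I = (1/(1.0·√(2π)))·exp(−(2.8−-0.1)²/(2·1.0²)) = 0.398942·exp(-4.20500) = 0.00595253
  p_II = (1/(0.8·√(2π)))·exp(−(2.8−2.5)²/(2·0.8²)) = 0.498678·exp(-0.07031) = 0.464819
  p_III = (1/(0.9·√(2π)))·exp(−(2.8−2.8)²/(2·0.9²)) = 0.443269·exp(-0.00000) = 0.443269
  p_IV = (1/(1.0·√(2π)))·exp(−(2.8−6.8)²/(2·1.0²)) = 0.398942·exp(-8.00000) = 0.00013383
Prior × likelihood for each component:
  P(Z=I)·p_I = 0.27 × 0.00595253 = 0.00160718
  P(Z=II)·p_II = 0.28 × 0.464819 = 0.130149
  P(Z=III)·p_III = 0.29 × 0.443269 = 0.128548
  P(Z=IV)·p_IV = 0.16 × 0.00013383 = 2.14128e-05
Normaliser: 0.00160718 + 0.130149 + 0.128548 + 2.14128e-05 = 0.260326
P(Population I | data) ≈ 0.006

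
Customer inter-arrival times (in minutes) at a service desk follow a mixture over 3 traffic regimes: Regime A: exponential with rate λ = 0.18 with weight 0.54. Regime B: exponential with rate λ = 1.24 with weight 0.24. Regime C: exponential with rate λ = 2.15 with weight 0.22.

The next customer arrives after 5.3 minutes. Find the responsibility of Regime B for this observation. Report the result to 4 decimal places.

0.0110

By Bayes' theorem, P(k | x) = w_k f_k(x) / Σ_j w_j f_j(x).
Component likelihoods at x = 5.3 minutes:
  p_A = 0.0693355
  p_B = 0.00173476
  p_C = 2.41909e-05
Unnormalised posteriors:
  w_A·p_A = 0.54 × 0.0693355 = 0.0374412
  w_B·p_B = 0.24 × 0.00173476 = 0.000416341
  w_C·p_C = 0.22 × 2.41909e-05 = 5.32201e-06
Evidence: 0.0374412 + 0.000416341 + 5.32201e-06 = 0.0378628
Responsibility of Regime B: 0.000416341 / 0.0378628 ≈ 0.0110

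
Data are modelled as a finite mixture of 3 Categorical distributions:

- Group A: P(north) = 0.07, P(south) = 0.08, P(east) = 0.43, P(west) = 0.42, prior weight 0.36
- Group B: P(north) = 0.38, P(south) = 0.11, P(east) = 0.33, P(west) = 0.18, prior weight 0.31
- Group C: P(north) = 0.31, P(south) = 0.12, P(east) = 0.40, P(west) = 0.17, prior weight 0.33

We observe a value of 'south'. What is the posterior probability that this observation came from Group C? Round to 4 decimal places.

0.3863

P(component k | x) = π_k·f_k(x) / marginal(x), where marginal(x) = Σ_j π_j·f_j(x).
Categorical probabilities:
  L_A = P(south | comp) = 0.08
  L_B = P(south | comp) = 0.11
  L_C = P(south | comp) = 0.12
Weight by the priors:
  π_A·L_A = 0.36 × 0.08 = 0.0288
  π_B·L_B = 0.31 × 0.11 = 0.0341
  π_C·L_C = 0.33 × 0.12 = 0.0396
Marginal: 0.0288 + 0.0341 + 0.0396 = 0.1025
P(Group C | x) ≈ 0.3863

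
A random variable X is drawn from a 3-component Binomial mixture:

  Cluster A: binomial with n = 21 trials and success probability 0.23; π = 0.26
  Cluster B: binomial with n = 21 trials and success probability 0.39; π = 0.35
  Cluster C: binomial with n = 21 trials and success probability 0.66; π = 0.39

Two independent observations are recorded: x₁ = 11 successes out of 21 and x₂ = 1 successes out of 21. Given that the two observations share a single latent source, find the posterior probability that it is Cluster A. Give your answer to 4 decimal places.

0.5876

P(component k | x) = π_k·f_k(x) / marginal(x), where marginal(x) = Σ_j π_j·f_j(x).
Since both observations come from the same component, the likelihood for component k is f_k(x₁)·f_k(x₂).
  L_A = [0.00246229] × [0.0259276] = 6.38411e-05
  L_B = [0.0798793] × [0.000416755] = 3.32901e-05
  L_C = [0.0753698] × [5.90665e-09] = 4.45184e-10
Unnormalised posteriors:
  π_A·L_A = 0.26 × 6.38411e-05 = 1.65987e-05
  π_B·L_B = 0.35 × 3.32901e-05 = 1.16515e-05
  π_C·L_C = 0.39 × 4.45184e-10 = 1.73622e-10
Denominator: 1.65987e-05 + 1.16515e-05 + 1.73622e-10 = 2.82504e-05
So the posterior for Cluster A is 1.65987e-05 / 2.82504e-05 ≈ 0.5876.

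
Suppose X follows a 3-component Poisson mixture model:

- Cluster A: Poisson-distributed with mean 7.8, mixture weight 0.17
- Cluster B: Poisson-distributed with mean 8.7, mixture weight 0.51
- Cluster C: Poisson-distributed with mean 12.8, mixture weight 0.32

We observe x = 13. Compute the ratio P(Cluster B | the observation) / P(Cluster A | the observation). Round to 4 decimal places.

5.0440

Posterior odds = (w_i f_i(x)) / (w_j f_j(x)); the normalising sum cancels.
Poisson probabilities:
  p_A = 0.0260287
  p_B = 0.0437631
  p_C = 0.109769
Odds = (0.51/0.17) × (0.0437631/0.0260287) = 3 × 1.68134 ≈ 5.0440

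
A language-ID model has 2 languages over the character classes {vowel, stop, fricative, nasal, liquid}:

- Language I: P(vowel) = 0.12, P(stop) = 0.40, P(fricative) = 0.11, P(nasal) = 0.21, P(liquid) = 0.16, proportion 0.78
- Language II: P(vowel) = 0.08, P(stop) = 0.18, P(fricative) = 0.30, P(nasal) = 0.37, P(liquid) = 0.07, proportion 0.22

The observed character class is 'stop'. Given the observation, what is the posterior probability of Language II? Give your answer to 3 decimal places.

0.113

By Bayes' theorem, P(k | x) = π_k f_k(x) / Σ_j π_j f_j(x).
Categorical probabilities:
  p_I = P(stop | comp) = 0.40
  p_II = P(stop | comp) = 0.18
Weight by the priors:
  π_I·p_I = 0.78 × 0.4 = 0.312
  π_II·p_II = 0.22 × 0.18 = 0.0396
Evidence: 0.312 + 0.0396 = 0.3516
P(Language II | data) ≈ 0.113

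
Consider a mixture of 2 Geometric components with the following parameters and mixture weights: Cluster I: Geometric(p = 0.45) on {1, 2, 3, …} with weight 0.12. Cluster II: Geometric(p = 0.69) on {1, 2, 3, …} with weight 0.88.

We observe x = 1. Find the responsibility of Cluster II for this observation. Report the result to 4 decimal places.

0.9183

P(component k | x) = P(Z=k)·f_k(x) / marginal(x), where marginal(x) = Σ_j P(Z=j)·f_j(x).
Evaluate each component's likelihood at the observed value:
  f_I = 0.45·(1−0.45)^0 = 0.45·1 = 0.45
  f_II = 0.69·(1−0.69)^0 = 0.69·1 = 0.69
Prior × likelihood for each component:
  P(Z=I)·f_I = 0.12 × 0.45 = 0.054
  P(Z=II)·f_II = 0.88 × 0.69 = 0.6072
Denominator: 0.054 + 0.6072 = 0.6612
So the posterior for Cluster II is 0.6072 / 0.6612 ≈ 0.9183.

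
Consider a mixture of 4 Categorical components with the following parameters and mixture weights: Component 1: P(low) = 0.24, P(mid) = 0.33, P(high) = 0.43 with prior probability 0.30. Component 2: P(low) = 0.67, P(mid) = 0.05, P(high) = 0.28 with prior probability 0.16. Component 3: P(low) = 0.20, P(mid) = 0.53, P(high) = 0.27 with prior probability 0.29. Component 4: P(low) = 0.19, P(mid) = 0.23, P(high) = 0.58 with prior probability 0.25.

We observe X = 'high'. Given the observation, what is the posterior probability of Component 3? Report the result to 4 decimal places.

Apply Bayes' rule: the posterior for each component is proportional to its prior times its likelihood at x.
Component likelihoods at x = 'high':
  L_1 = 0.43
  L_2 = 0.28
  L_3 = 0.27
  L_4 = 0.58
Prior × likelihood for each component:
  π_1·L_1 = 0.30 × 0.43 = 0.129
  π_2·L_2 = 0.16 × 0.28 = 0.0448
  π_3·L_3 = 0.29 × 0.27 = 0.0783
  π_4·L_4 = 0.25 × 0.58 = 0.145
Sum: 0.129 + 0.0448 + 0.0783 + 0.145 = 0.3971
So the posterior for Component 3 is 0.0783 / 0.3971 ≈ 0.1972.

0.1972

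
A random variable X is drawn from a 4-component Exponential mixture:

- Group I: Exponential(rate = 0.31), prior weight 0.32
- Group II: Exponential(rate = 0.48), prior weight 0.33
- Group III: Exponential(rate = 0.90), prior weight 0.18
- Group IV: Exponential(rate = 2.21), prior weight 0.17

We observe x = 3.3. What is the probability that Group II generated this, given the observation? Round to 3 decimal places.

0.424

P(component k | x) = w_k·f_k(x) / marginal(x), where marginal(x) = Σ_j w_j·f_j(x).
Exponential densities:
  L_I = 0.31·e^(−0.31·3.3) = 0.31·e^(−1.0230) = 0.11145
  L_II = 0.48·e^(−0.48·3.3) = 0.48·e^(−1.5840) = 0.0984734
  L_III = 0.90·e^(−0.90·3.3) = 0.90·e^(−2.9700) = 0.046173
  L_IV = 2.21·e^(−2.21·3.3) = 2.21·e^(−7.2930) = 0.00150343
Unnormalised posteriors:
  w_I·L_I = 0.32 × 0.11145 = 0.0356639
  w_II·L_II = 0.33 × 0.0984734 = 0.0324962
  w_III·L_III = 0.18 × 0.046173 = 0.00831114
  w_IV·L_IV = 0.17 × 0.00150343 = 0.000255583
Normaliser: 0.0356639 + 0.0324962 + 0.00831114 + 0.000255583 = 0.0767268
Responsibility of Group II: 0.0324962 / 0.0767268 ≈ 0.424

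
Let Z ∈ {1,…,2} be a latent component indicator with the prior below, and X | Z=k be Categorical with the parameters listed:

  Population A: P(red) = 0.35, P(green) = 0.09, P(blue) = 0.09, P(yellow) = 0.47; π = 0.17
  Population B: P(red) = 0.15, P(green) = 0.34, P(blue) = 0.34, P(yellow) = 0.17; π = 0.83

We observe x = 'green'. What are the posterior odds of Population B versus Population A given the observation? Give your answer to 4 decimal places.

18.4444

The posterior odds equal the prior odds times the likelihood ratio: (P(Z=i)/P(Z=j))·(f_i(x)/f_j(x)).
Categorical probabilities:
  L_A = 0.09
  L_B = 0.34
Posterior odds = (P(Z=B)·L_B) / (P(Z=A)·L_A) = (0.83·0.34) / (0.17·0.09) = 0.2822 / 0.0153 ≈ 18.4444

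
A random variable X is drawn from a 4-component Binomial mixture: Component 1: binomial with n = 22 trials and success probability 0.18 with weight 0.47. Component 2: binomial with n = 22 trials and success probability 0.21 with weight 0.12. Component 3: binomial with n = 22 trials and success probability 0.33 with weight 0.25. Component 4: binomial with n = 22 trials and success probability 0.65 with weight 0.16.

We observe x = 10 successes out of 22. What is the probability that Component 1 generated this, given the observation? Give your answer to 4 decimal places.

Apply Bayes' rule: the posterior for each component is proportional to its prior times its likelihood at x.
Component likelihoods at x = 10 successes out of 22:
  L_1 = 0.00213382
  L_2 = 0.0063736
  L_3 = 0.0810408
  L_4 = 0.0294182
Prior × likelihood for each component:
  π_1·L_1 = 0.47 × 0.00213382 = 0.0010029
  π_2·L_2 = 0.12 × 0.0063736 = 0.000764832
  π_3·L_3 = 0.25 × 0.0810408 = 0.0202602
  π_4·L_4 = 0.16 × 0.0294182 = 0.00470692
Denominator: 0.0010029 + 0.000764832 + 0.0202602 + 0.00470692 = 0.0267348
Responsibility of Component 1: 0.0010029 / 0.0267348 ≈ 0.0375

0.0375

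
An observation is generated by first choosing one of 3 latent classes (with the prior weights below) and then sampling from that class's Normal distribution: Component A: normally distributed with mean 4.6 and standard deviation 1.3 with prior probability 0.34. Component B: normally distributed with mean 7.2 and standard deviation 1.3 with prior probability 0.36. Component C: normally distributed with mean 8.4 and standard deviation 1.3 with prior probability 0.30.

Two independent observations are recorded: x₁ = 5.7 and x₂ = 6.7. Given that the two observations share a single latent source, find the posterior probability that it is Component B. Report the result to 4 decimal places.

Apply Bayes' rule: the posterior for each component is proportional to its prior times its likelihood at x.
Since both observations come from the same component, the likelihood for component k is f_k(x₁)·f_k(x₂).
  p_A = [0.214533] × [0.0832392] = 0.0178576
  p_B = [0.157712] × [0.285] = 0.0449479
  p_C = [0.0355041] × [0.130506] = 0.00463351
Unnormalised posteriors:
  P(Z=A)·p_A = 0.34 × 0.0178576 = 0.00607158
  P(Z=B)·p_B = 0.36 × 0.0449479 = 0.0161813
  P(Z=C)·p_C = 0.30 × 0.00463351 = 0.00139005
Normaliser: 0.00607158 + 0.0161813 + 0.00139005 = 0.0236429
P(Component B | x) ≈ 0.6844

0.6844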